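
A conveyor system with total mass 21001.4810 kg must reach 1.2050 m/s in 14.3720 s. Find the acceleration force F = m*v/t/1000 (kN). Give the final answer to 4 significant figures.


F = 21001.4810 * 1.2050 / 14.3720 / 1000
F = 1.761 kN


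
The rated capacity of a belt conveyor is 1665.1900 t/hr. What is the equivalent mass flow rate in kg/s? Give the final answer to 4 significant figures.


m_dot = 1665.1900 * 1000 / 3600
m_dot = 462.6 kg/s


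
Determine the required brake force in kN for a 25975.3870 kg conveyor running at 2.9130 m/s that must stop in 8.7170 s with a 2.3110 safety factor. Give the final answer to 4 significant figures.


F = 25975.3870 * 2.9130 / 8.7170 * 2.3110 / 1000
F = 20.06 kN


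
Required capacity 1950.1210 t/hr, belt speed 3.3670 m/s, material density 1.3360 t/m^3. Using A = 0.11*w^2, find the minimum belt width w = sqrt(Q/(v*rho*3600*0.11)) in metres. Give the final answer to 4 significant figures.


A_req = 1950.1210 / (3.3670 * 1.3360 * 3600) = 0.120423 m^2
w = sqrt(0.120423 / 0.11)
w = 1.046 m


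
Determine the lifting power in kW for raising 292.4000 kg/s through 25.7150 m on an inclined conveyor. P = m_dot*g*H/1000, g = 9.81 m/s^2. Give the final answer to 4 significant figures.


P = 292.4000 * 9.81 * 25.7150 / 1000
P = 73.76 kW


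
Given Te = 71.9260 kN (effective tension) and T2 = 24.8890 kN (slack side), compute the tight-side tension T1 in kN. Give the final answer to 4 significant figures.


T1 = Te + T2 = 71.9260 + 24.8890
T1 = 96.81 kN


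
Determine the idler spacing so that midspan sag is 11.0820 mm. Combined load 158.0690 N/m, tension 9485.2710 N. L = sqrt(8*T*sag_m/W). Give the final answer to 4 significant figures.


sag = 11.0820/1000 = 0.011082 m
L = sqrt(8 * 9485.2710 * 0.011082 / 158.0690)
L = 2.307 m


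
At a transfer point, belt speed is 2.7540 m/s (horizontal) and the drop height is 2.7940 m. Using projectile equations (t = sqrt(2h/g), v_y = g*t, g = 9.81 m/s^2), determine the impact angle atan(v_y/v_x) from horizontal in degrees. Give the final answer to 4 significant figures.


t = sqrt(2*2.7940/9.81) = 0.754734 s
v_y = 9.81 * 0.754734 = 7.40394 m/s
angle = atan(7.40394 / 2.7540) = 69.60 deg


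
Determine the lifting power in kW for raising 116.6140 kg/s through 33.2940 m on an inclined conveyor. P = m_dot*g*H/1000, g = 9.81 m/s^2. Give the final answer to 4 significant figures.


P = 116.6140 * 9.81 * 33.2940 / 1000
P = 38.09 kW


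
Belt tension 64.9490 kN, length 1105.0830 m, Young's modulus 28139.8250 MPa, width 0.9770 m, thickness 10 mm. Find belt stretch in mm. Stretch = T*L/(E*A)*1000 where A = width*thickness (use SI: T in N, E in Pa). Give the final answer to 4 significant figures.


A = 0.9770 * 0.01 = 0.00977 m^2
Stretch = 64.9490*1000 * 1105.0830 / (28139.8250e6 * 0.00977) * 1000
Stretch = 261.1 mm


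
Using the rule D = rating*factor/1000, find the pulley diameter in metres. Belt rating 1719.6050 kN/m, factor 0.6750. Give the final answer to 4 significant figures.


D = 1719.6050 * 0.6750 / 1000
D = 1.161 m


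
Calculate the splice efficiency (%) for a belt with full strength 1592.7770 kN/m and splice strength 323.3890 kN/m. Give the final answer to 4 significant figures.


Eff = 323.3890 / 1592.7770 * 100
Eff = 20.30 %


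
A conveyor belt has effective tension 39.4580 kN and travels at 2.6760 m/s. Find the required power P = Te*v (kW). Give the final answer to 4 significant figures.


P = Te * v = 39.4580 * 2.6760
P = 105.6 kW


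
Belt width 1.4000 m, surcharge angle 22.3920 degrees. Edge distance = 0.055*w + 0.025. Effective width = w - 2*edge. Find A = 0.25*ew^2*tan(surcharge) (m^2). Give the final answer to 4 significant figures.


edge = 0.055*1.4000 + 0.025 = 0.102 m
ew = 1.4000 - 2*0.102 = 1.196 m
A = 0.25 * 1.196^2 * tan(22.3920 deg)
A = 0.1473 m^2


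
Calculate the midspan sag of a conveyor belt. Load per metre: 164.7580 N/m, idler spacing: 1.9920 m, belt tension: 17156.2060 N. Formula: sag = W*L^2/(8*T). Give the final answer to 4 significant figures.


sag = 164.7580 * 1.9920^2 / (8 * 17156.2060)
sag = 0.004763 m


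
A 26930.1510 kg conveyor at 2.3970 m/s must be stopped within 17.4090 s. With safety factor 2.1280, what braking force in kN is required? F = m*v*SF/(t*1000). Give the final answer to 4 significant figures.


F = 26930.1510 * 2.3970 / 17.4090 * 2.1280 / 1000
F = 7.891 kN


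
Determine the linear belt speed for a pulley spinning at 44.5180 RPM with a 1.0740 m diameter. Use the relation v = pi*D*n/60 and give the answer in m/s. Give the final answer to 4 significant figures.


v = pi * 1.0740 * 44.5180 / 60
v = 2.503 m/s


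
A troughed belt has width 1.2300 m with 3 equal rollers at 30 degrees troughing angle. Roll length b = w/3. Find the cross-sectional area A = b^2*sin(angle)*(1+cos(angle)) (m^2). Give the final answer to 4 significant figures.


b = 1.2300/3 = 0.41 m
A = 0.41^2 * sin(30 deg) * (1 + cos(30 deg))
A = 0.1568 m^2


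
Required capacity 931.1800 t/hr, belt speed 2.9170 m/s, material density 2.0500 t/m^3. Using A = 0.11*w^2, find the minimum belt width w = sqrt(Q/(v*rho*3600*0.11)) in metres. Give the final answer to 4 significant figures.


A_req = 931.1800 / (2.9170 * 2.0500 * 3600) = 0.0432555 m^2
w = sqrt(0.0432555 / 0.11)
w = 0.6271 m


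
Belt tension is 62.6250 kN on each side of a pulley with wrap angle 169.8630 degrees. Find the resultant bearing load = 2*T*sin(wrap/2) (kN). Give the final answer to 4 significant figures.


F = 2 * 62.6250 * sin(169.8630/2 deg)
F = 124.8 kN


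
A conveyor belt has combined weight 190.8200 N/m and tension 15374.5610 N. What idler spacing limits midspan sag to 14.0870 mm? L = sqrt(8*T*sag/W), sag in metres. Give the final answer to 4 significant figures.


sag = 14.0870/1000 = 0.014087 m
L = sqrt(8 * 15374.5610 * 0.014087 / 190.8200)
L = 3.013 m


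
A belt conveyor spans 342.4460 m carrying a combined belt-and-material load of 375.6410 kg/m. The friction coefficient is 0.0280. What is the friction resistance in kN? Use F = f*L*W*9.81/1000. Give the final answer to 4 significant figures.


F = 0.0280 * 342.4460 * 375.6410 * 9.81 / 1000
F = 35.33 kN


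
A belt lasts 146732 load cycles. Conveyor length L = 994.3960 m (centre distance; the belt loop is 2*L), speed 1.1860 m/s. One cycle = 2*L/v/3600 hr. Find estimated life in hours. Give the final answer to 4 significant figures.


cycle_time = 2 * 994.3960 / 1.1860 / 3600 = 0.465803 hr
life = 146732 * 0.465803 = 68350 hours


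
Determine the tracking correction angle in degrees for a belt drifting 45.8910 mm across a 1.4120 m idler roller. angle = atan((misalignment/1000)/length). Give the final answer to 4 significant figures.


misalign_m = 45.8910 / 1000 = 0.045891 m
angle = atan(0.045891 / 1.4120)
angle = 1.861 deg


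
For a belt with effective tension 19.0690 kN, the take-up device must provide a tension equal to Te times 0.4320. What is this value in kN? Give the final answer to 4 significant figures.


T_tu = 19.0690 * 0.4320
T_tu = 8.238 kN


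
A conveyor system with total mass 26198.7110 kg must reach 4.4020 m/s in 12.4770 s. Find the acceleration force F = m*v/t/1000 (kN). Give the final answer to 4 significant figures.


F = 26198.7110 * 4.4020 / 12.4770 / 1000
F = 9.243 kN


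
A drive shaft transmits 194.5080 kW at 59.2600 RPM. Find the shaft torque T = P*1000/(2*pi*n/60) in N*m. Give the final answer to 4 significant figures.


omega = 2*pi*59.2600/60 = 6.20569 rad/s
T = 194.5080*1000 / 6.20569
T = 31340 N*m


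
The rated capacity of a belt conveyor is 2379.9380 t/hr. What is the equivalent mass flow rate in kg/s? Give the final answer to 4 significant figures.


m_dot = 2379.9380 * 1000 / 3600
m_dot = 661.1 kg/s


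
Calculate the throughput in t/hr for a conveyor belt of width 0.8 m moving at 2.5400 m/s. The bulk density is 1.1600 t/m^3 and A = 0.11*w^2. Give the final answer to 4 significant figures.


A = 0.11 * 0.8^2 = 0.0704 m^2
C = 0.0704 * 2.5400 * 1.1600 * 3600
C = 746.7 t/hr


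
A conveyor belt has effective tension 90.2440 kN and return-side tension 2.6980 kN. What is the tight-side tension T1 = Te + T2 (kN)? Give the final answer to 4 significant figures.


T1 = Te + T2 = 90.2440 + 2.6980
T1 = 92.94 kN


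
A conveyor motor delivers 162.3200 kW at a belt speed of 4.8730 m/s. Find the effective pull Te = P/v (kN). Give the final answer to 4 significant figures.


Te = P / v = 162.3200 / 4.8730
Te = 33.31 kN


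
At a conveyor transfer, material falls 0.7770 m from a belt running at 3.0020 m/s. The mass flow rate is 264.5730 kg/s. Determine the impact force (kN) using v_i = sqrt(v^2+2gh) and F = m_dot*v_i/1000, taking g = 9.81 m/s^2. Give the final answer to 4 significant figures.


v_i = sqrt(3.0020^2 + 2*9.81*0.7770) = 4.92511 m/s
F = 264.5730 * 4.92511 / 1000
F = 1.303 kN


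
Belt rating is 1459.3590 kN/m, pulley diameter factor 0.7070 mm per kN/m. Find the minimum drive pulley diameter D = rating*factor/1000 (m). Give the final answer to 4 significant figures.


D = 1459.3590 * 0.7070 / 1000
D = 1.032 m


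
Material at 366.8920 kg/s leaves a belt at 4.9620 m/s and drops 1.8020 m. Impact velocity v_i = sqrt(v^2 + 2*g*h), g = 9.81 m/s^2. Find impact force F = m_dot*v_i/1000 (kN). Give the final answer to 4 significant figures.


v_i = sqrt(4.9620^2 + 2*9.81*1.8020) = 7.74446 m/s
F = 366.8920 * 7.74446 / 1000
F = 2.841 kN


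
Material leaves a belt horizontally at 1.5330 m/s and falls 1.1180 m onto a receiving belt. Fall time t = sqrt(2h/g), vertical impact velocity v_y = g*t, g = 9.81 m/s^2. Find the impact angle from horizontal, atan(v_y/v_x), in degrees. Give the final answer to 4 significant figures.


t = sqrt(2*1.1180/9.81) = 0.477421 s
v_y = 9.81 * 0.477421 = 4.6835 m/s
angle = atan(4.6835 / 1.5330) = 71.88 deg


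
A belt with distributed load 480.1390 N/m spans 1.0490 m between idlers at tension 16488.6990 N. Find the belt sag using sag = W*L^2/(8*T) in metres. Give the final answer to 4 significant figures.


sag = 480.1390 * 1.0490^2 / (8 * 16488.6990)
sag = 0.004005 m


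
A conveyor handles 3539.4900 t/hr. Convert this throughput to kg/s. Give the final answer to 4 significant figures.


m_dot = 3539.4900 * 1000 / 3600
m_dot = 983.2 kg/s


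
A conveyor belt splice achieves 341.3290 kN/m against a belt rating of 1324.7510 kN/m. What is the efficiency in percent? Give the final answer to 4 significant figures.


Eff = 341.3290 / 1324.7510 * 100
Eff = 25.77 %


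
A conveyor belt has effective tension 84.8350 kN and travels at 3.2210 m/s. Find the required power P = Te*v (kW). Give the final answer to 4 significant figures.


P = Te * v = 84.8350 * 3.2210
P = 273.3 kW


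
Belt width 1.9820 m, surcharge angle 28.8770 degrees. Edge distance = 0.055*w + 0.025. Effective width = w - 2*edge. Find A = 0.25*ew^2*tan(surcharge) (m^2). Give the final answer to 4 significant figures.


edge = 0.055*1.9820 + 0.025 = 0.13401 m
ew = 1.9820 - 2*0.13401 = 1.71398 m
A = 0.25 * 1.71398^2 * tan(28.8770 deg)
A = 0.4050 m^2


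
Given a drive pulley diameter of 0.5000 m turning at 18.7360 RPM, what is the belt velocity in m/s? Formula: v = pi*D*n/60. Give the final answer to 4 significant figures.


v = pi * 0.5000 * 18.7360 / 60
v = 0.4905 m/s


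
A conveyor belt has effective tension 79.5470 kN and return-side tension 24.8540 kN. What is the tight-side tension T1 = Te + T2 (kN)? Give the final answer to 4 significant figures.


T1 = Te + T2 = 79.5470 + 24.8540
T1 = 104.4 kN


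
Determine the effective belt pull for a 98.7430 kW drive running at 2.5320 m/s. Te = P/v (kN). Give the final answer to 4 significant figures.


Te = P / v = 98.7430 / 2.5320
Te = 39.00 kN


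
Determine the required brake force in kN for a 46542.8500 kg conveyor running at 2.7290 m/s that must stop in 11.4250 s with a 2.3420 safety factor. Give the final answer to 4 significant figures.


F = 46542.8500 * 2.7290 / 11.4250 * 2.3420 / 1000
F = 26.04 kN


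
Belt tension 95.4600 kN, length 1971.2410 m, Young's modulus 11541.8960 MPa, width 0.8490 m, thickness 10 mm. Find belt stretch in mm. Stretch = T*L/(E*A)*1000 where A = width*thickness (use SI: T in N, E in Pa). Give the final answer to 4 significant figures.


A = 0.8490 * 0.01 = 0.00849 m^2
Stretch = 95.4600*1000 * 1971.2410 / (11541.8960e6 * 0.00849) * 1000
Stretch = 1920 mm


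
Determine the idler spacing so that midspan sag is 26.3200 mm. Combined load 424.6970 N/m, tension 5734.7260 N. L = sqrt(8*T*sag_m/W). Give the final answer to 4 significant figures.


sag = 26.3200/1000 = 0.026320 m
L = sqrt(8 * 5734.7260 * 0.026320 / 424.6970)
L = 1.686 m


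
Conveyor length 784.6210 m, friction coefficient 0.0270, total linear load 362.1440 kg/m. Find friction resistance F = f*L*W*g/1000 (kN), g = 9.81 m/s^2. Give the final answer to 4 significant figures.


F = 0.0270 * 784.6210 * 362.1440 * 9.81 / 1000
F = 75.26 kN


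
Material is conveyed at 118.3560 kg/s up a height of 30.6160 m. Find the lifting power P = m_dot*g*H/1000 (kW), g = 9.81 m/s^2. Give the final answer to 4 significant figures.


P = 118.3560 * 9.81 * 30.6160 / 1000
P = 35.55 kW


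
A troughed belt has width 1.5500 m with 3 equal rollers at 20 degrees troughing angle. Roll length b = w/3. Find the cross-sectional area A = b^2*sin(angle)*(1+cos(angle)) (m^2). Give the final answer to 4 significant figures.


b = 1.5500/3 = 0.516667 m
A = 0.516667^2 * sin(20 deg) * (1 + cos(20 deg))
A = 0.1771 m^2


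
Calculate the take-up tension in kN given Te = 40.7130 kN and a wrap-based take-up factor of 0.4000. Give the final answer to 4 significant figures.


T_tu = 40.7130 * 0.4000
T_tu = 16.29 kN


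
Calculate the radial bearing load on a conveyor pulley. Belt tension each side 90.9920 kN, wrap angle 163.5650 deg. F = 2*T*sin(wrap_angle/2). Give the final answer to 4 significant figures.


F = 2 * 90.9920 * sin(163.5650/2 deg)
F = 180.1 kN


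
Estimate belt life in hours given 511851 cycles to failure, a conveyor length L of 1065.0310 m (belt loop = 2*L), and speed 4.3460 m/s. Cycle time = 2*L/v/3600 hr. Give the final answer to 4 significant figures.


cycle_time = 2 * 1065.0310 / 4.3460 / 3600 = 0.136144 hr
life = 511851 * 0.136144 = 69690 hours


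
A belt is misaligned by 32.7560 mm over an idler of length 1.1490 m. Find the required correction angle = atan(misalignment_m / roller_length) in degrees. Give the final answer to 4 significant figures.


misalign_m = 32.7560 / 1000 = 0.032756 m
angle = atan(0.032756 / 1.1490)
angle = 1.633 deg


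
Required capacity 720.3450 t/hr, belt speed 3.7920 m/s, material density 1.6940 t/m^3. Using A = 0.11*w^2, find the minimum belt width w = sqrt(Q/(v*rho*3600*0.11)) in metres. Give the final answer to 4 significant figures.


A_req = 720.3450 / (3.7920 * 1.6940 * 3600) = 0.0311499 m^2
w = sqrt(0.0311499 / 0.11)
w = 0.5321 m


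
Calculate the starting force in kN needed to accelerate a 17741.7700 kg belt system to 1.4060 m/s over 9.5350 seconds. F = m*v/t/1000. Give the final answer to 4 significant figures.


F = 17741.7700 * 1.4060 / 9.5350 / 1000
F = 2.616 kN


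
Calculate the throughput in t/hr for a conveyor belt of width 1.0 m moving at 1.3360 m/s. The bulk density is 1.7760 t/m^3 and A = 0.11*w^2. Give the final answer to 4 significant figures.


A = 0.11 * 1.0^2 = 0.11 m^2
C = 0.11 * 1.3360 * 1.7760 * 3600
C = 939.6 t/hr


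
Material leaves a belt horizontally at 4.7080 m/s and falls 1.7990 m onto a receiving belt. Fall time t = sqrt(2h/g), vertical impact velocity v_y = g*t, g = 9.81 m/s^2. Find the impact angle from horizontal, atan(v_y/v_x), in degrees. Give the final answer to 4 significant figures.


t = sqrt(2*1.7990/9.81) = 0.605614 s
v_y = 9.81 * 0.605614 = 5.94107 m/s
angle = atan(5.94107 / 4.7080) = 51.60 deg


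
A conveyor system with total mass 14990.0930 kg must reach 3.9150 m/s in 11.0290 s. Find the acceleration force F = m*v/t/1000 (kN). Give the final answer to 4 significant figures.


F = 14990.0930 * 3.9150 / 11.0290 / 1000
F = 5.321 kN


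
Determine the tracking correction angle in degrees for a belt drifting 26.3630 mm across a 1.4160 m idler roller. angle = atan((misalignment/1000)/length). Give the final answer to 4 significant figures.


misalign_m = 26.3630 / 1000 = 0.026363 m
angle = atan(0.026363 / 1.4160)
angle = 1.067 deg


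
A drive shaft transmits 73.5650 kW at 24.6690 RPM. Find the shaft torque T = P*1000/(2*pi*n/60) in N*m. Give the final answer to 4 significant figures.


omega = 2*pi*24.6690/60 = 2.58333 rad/s
T = 73.5650*1000 / 2.58333
T = 28480 N*m


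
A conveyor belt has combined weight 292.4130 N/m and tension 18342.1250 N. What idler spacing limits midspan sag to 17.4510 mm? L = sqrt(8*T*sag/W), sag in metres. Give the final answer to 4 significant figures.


sag = 17.4510/1000 = 0.017451 m
L = sqrt(8 * 18342.1250 * 0.017451 / 292.4130)
L = 2.959 m


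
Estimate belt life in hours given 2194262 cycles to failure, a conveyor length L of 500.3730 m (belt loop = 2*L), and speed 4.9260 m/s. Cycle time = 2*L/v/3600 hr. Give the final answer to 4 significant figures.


cycle_time = 2 * 500.3730 / 4.9260 / 3600 = 0.0564322 hr
life = 2194262 * 0.0564322 = 123800 hours


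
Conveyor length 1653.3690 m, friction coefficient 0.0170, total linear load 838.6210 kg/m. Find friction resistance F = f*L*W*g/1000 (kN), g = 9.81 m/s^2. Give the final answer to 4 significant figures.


F = 0.0170 * 1653.3690 * 838.6210 * 9.81 / 1000
F = 231.2 kN


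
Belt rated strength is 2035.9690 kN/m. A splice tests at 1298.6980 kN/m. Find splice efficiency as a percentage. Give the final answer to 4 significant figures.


Eff = 1298.6980 / 2035.9690 * 100
Eff = 63.79 %


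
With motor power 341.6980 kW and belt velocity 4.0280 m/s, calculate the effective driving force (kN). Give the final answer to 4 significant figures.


Te = P / v = 341.6980 / 4.0280
Te = 84.83 kN


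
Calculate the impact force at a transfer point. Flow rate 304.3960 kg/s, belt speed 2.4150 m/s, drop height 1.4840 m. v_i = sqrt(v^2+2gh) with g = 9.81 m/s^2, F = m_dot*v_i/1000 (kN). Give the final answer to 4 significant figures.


v_i = sqrt(2.4150^2 + 2*9.81*1.4840) = 5.91171 m/s
F = 304.3960 * 5.91171 / 1000
F = 1.800 kN


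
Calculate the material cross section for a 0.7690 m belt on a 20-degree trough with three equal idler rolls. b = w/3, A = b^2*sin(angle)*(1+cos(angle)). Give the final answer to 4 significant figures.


b = 0.7690/3 = 0.256333 m
A = 0.256333^2 * sin(20 deg) * (1 + cos(20 deg))
A = 0.04359 m^2


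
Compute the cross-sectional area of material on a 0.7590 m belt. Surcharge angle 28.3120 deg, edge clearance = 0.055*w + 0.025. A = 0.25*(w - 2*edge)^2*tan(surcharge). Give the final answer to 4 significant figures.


edge = 0.055*0.7590 + 0.025 = 0.066745 m
ew = 0.7590 - 2*0.066745 = 0.62551 m
A = 0.25 * 0.62551^2 * tan(28.3120 deg)
A = 0.05269 m^2


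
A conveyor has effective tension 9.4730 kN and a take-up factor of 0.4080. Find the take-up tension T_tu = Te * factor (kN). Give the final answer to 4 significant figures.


T_tu = 9.4730 * 0.4080
T_tu = 3.865 kN


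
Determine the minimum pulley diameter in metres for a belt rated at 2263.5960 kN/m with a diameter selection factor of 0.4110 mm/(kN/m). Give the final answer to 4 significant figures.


D = 2263.5960 * 0.4110 / 1000
D = 0.9303 m


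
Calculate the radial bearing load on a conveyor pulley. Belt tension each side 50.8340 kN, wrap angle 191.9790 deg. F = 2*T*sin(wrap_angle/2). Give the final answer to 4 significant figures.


F = 2 * 50.8340 * sin(191.9790/2 deg)
F = 101.1 kN


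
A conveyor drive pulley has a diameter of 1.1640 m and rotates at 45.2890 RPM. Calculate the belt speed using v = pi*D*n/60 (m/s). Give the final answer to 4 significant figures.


v = pi * 1.1640 * 45.2890 / 60
v = 2.760 m/s


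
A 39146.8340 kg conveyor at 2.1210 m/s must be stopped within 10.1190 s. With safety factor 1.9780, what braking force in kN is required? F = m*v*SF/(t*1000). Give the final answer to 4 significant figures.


F = 39146.8340 * 2.1210 / 10.1190 * 1.9780 / 1000
F = 16.23 kN


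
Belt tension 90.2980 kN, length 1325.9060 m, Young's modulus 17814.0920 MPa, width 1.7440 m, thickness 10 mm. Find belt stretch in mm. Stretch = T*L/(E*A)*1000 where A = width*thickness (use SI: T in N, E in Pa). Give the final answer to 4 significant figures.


A = 1.7440 * 0.01 = 0.01744 m^2
Stretch = 90.2980*1000 * 1325.9060 / (17814.0920e6 * 0.01744) * 1000
Stretch = 385.4 mm


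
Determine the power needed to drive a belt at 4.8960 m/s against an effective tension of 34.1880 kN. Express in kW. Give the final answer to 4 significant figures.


P = Te * v = 34.1880 * 4.8960
P = 167.4 kW


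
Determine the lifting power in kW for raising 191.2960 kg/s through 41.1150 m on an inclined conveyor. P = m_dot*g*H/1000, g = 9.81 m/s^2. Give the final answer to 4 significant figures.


P = 191.2960 * 9.81 * 41.1150 / 1000
P = 77.16 kW


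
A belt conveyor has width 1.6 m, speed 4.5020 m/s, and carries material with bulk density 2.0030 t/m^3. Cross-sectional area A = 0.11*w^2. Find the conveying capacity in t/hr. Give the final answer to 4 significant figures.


A = 0.11 * 1.6^2 = 0.2816 m^2
C = 0.2816 * 4.5020 * 2.0030 * 3600
C = 9142 t/hr


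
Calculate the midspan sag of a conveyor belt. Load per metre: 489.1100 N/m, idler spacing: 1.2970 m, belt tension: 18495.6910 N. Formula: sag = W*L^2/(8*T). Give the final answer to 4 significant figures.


sag = 489.1100 * 1.2970^2 / (8 * 18495.6910)
sag = 0.005561 m


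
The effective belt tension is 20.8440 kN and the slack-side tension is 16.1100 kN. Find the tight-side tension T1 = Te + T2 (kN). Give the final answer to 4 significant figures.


T1 = Te + T2 = 20.8440 + 16.1100
T1 = 36.95 kN


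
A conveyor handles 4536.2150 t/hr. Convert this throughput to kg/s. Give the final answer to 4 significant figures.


m_dot = 4536.2150 * 1000 / 3600
m_dot = 1260 kg/s


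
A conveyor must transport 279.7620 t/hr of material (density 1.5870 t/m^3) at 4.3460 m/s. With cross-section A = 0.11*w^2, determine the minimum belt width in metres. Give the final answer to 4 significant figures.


A_req = 279.7620 / (4.3460 * 1.5870 * 3600) = 0.0112673 m^2
w = sqrt(0.0112673 / 0.11)
w = 0.3200 m


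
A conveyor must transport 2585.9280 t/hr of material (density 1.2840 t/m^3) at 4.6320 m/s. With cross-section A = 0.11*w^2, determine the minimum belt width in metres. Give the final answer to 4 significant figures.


A_req = 2585.9280 / (4.6320 * 1.2840 * 3600) = 0.120776 m^2
w = sqrt(0.120776 / 0.11)
w = 1.048 m


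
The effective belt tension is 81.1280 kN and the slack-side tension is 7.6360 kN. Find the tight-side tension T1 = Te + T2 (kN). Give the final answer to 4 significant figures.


T1 = Te + T2 = 81.1280 + 7.6360
T1 = 88.76 kN


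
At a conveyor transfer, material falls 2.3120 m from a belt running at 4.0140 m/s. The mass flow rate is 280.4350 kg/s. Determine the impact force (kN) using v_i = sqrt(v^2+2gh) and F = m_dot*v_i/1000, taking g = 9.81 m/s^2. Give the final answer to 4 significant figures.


v_i = sqrt(4.0140^2 + 2*9.81*2.3120) = 7.84051 m/s
F = 280.4350 * 7.84051 / 1000
F = 2.199 kN


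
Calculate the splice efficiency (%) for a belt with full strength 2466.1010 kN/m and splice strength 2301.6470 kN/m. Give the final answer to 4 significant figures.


Eff = 2301.6470 / 2466.1010 * 100
Eff = 93.33 %


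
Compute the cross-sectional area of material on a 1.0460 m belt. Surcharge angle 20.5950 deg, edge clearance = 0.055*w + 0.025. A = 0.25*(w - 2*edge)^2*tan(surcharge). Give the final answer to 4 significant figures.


edge = 0.055*1.0460 + 0.025 = 0.08253 m
ew = 1.0460 - 2*0.08253 = 0.88094 m
A = 0.25 * 0.88094^2 * tan(20.5950 deg)
A = 0.07291 m^2


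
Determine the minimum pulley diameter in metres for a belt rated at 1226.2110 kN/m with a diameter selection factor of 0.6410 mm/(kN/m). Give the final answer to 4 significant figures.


D = 1226.2110 * 0.6410 / 1000
D = 0.7860 m


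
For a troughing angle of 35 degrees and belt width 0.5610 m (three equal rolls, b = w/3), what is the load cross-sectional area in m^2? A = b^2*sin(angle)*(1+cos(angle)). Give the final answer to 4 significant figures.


b = 0.5610/3 = 0.187 m
A = 0.187^2 * sin(35 deg) * (1 + cos(35 deg))
A = 0.03649 m^2


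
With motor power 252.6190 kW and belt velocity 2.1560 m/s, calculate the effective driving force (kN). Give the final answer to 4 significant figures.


Te = P / v = 252.6190 / 2.1560
Te = 117.2 kN


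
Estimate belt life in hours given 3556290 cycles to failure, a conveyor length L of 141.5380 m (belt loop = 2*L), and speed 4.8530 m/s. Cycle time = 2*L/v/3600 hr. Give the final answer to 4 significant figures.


cycle_time = 2 * 141.5380 / 4.8530 / 3600 = 0.0162028 hr
life = 3556290 * 0.0162028 = 57620 hours


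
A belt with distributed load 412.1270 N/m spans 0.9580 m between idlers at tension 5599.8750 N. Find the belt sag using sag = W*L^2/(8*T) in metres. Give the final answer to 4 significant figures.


sag = 412.1270 * 0.9580^2 / (8 * 5599.8750)
sag = 0.008443 m


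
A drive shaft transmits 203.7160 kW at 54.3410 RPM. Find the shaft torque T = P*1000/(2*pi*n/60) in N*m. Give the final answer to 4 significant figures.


omega = 2*pi*54.3410/60 = 5.69058 rad/s
T = 203.7160*1000 / 5.69058
T = 35800 N*m


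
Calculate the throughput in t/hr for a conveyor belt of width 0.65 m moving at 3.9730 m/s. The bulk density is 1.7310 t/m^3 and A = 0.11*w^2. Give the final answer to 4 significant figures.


A = 0.11 * 0.65^2 = 0.046475 m^2
C = 0.046475 * 3.9730 * 1.7310 * 3600
C = 1151 t/hr


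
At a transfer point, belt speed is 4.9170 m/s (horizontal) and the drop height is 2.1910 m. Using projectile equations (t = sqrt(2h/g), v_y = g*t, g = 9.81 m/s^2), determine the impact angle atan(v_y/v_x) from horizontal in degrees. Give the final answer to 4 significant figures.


t = sqrt(2*2.1910/9.81) = 0.668347 s
v_y = 9.81 * 0.668347 = 6.55648 m/s
angle = atan(6.55648 / 4.9170) = 53.13 deg


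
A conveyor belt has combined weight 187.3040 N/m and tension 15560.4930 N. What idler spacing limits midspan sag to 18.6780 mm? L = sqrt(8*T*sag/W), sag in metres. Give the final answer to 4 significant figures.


sag = 18.6780/1000 = 0.018678 m
L = sqrt(8 * 15560.4930 * 0.018678 / 187.3040)
L = 3.523 m


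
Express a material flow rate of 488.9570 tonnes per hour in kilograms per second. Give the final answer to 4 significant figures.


m_dot = 488.9570 * 1000 / 3600
m_dot = 135.8 kg/s


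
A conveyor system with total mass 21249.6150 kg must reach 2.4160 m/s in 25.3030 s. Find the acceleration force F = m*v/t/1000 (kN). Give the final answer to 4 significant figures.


F = 21249.6150 * 2.4160 / 25.3030 / 1000
F = 2.029 kN


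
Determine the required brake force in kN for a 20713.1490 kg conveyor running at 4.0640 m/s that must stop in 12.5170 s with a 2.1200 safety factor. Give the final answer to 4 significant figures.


F = 20713.1490 * 4.0640 / 12.5170 * 2.1200 / 1000
F = 14.26 kN


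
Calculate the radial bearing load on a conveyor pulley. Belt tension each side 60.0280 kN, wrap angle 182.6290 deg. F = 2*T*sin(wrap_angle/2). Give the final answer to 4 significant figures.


F = 2 * 60.0280 * sin(182.6290/2 deg)
F = 120.0 kN


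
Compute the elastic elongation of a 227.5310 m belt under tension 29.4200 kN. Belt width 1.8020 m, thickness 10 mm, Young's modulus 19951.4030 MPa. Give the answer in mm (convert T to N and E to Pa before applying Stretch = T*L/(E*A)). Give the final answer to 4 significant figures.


A = 1.8020 * 0.01 = 0.01802 m^2
Stretch = 29.4200*1000 * 227.5310 / (19951.4030e6 * 0.01802) * 1000
Stretch = 18.62 mm


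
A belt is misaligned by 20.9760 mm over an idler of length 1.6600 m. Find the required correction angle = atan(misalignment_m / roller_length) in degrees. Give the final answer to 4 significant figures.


misalign_m = 20.9760 / 1000 = 0.020976 m
angle = atan(0.020976 / 1.6600)
angle = 0.7240 deg


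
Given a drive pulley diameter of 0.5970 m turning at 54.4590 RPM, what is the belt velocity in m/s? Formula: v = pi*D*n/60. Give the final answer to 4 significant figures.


v = pi * 0.5970 * 54.4590 / 60
v = 1.702 m/s


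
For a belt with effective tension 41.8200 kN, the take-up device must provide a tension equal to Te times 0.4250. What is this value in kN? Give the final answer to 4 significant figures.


T_tu = 41.8200 * 0.4250
T_tu = 17.77 kN


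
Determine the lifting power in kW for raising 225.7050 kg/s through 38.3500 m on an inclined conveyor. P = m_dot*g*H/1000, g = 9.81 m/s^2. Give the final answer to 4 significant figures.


P = 225.7050 * 9.81 * 38.3500 / 1000
P = 84.91 kW


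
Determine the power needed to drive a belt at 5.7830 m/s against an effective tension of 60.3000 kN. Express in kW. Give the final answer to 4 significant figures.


P = Te * v = 60.3000 * 5.7830
P = 348.7 kW


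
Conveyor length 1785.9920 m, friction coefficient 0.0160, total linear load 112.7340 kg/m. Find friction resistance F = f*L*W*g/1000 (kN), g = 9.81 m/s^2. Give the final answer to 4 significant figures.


F = 0.0160 * 1785.9920 * 112.7340 * 9.81 / 1000
F = 31.60 kN


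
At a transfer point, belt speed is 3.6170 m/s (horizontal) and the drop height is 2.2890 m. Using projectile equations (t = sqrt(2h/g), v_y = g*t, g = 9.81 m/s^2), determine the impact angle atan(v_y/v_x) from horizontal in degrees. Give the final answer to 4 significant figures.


t = sqrt(2*2.2890/9.81) = 0.68313 s
v_y = 9.81 * 0.68313 = 6.70151 m/s
angle = atan(6.70151 / 3.6170) = 61.64 deg


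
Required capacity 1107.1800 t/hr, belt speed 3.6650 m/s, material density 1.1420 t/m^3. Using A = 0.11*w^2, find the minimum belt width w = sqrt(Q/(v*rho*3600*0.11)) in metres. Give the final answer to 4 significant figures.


A_req = 1107.1800 / (3.6650 * 1.1420 * 3600) = 0.0734811 m^2
w = sqrt(0.0734811 / 0.11)
w = 0.8173 m


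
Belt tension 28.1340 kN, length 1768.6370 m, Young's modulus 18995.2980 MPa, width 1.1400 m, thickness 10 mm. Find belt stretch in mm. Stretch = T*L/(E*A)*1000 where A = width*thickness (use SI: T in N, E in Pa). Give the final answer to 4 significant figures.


A = 1.1400 * 0.01 = 0.01140 m^2
Stretch = 28.1340*1000 * 1768.6370 / (18995.2980e6 * 0.01140) * 1000
Stretch = 229.8 mm


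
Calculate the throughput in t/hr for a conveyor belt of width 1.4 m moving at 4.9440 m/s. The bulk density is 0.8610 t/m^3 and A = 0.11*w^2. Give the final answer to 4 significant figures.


A = 0.11 * 1.4^2 = 0.2156 m^2
C = 0.2156 * 4.9440 * 0.8610 * 3600
C = 3304 t/hr


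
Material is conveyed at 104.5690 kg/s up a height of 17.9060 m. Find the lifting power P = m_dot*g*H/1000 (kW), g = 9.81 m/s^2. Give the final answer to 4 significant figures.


P = 104.5690 * 9.81 * 17.9060 / 1000
P = 18.37 kW


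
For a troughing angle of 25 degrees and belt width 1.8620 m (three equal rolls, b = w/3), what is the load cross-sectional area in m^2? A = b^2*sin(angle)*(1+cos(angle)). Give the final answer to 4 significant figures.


b = 1.8620/3 = 0.620667 m
A = 0.620667^2 * sin(25 deg) * (1 + cos(25 deg))
A = 0.3104 m^2


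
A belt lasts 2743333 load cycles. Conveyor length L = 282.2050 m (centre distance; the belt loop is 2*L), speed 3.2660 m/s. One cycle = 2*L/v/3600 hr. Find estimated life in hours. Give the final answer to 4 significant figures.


cycle_time = 2 * 282.2050 / 3.2660 / 3600 = 0.0480038 hr
life = 2743333 * 0.0480038 = 131700 hours


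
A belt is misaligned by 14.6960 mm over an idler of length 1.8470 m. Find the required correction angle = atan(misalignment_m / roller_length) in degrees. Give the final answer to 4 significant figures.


misalign_m = 14.6960 / 1000 = 0.014696 m
angle = atan(0.014696 / 1.8470)
angle = 0.4559 deg


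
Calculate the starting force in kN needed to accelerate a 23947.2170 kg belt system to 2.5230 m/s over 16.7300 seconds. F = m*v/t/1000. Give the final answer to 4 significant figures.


F = 23947.2170 * 2.5230 / 16.7300 / 1000
F = 3.611 kN


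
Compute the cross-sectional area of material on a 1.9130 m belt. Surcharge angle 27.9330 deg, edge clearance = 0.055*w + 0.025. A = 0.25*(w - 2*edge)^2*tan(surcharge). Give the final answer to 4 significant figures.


edge = 0.055*1.9130 + 0.025 = 0.130215 m
ew = 1.9130 - 2*0.130215 = 1.65257 m
A = 0.25 * 1.65257^2 * tan(27.9330 deg)
A = 0.3620 m^2


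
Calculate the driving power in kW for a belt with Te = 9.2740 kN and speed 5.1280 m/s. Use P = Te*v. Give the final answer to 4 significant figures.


P = Te * v = 9.2740 * 5.1280
P = 47.56 kW


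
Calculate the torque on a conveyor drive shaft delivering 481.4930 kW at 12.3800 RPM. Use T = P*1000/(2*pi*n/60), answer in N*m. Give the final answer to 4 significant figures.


omega = 2*pi*12.3800/60 = 1.29643 rad/s
T = 481.4930*1000 / 1.29643
T = 371400 N*m


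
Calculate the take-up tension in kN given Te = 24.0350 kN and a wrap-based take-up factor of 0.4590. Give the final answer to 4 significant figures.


T_tu = 24.0350 * 0.4590
T_tu = 11.03 kN


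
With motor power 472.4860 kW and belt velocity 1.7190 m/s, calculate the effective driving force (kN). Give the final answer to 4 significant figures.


Te = P / v = 472.4860 / 1.7190
Te = 274.9 kN


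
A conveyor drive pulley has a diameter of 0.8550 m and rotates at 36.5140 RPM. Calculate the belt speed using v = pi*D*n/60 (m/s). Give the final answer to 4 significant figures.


v = pi * 0.8550 * 36.5140 / 60
v = 1.635 m/s


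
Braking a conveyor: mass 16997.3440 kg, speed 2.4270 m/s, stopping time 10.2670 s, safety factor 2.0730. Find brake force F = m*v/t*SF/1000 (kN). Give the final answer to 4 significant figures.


F = 16997.3440 * 2.4270 / 10.2670 * 2.0730 / 1000
F = 8.329 kN


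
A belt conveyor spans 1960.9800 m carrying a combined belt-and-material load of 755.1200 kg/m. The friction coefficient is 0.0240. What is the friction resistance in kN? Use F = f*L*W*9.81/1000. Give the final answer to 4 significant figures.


F = 0.0240 * 1960.9800 * 755.1200 * 9.81 / 1000
F = 348.6 kN


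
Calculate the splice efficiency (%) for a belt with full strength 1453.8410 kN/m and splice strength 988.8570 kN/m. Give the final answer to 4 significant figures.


Eff = 988.8570 / 1453.8410 * 100
Eff = 68.02 %


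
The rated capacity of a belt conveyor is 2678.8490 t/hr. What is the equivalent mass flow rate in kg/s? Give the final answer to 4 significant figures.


m_dot = 2678.8490 * 1000 / 3600
m_dot = 744.1 kg/s


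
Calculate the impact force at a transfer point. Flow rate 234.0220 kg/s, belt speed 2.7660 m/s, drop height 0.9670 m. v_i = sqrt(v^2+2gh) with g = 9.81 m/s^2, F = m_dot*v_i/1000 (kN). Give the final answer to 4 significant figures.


v_i = sqrt(2.7660^2 + 2*9.81*0.9670) = 5.15978 m/s
F = 234.0220 * 5.15978 / 1000
F = 1.208 kN


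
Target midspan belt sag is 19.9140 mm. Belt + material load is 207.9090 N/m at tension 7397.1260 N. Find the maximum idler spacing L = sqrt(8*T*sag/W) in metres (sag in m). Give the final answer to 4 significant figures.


sag = 19.9140/1000 = 0.019914 m
L = sqrt(8 * 7397.1260 * 0.019914 / 207.9090)
L = 2.381 m


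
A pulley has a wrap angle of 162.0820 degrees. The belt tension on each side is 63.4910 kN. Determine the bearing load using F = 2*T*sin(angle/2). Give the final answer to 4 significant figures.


F = 2 * 63.4910 * sin(162.0820/2 deg)
F = 125.4 kN


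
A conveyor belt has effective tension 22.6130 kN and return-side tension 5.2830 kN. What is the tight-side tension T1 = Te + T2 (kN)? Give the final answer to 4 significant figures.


T1 = Te + T2 = 22.6130 + 5.2830
T1 = 27.90 kN


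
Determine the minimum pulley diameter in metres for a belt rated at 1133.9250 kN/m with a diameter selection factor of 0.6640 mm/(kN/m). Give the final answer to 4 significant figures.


D = 1133.9250 * 0.6640 / 1000
D = 0.7529 m


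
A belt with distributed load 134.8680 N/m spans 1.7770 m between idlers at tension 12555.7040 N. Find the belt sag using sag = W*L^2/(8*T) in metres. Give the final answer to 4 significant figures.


sag = 134.8680 * 1.7770^2 / (8 * 12555.7040)
sag = 0.004240 m


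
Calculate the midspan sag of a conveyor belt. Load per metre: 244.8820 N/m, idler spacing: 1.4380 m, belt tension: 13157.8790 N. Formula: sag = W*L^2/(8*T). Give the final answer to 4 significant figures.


sag = 244.8820 * 1.4380^2 / (8 * 13157.8790)
sag = 0.004811 m


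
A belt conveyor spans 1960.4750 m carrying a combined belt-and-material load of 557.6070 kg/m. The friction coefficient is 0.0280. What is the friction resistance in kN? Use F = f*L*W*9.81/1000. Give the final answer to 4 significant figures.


F = 0.0280 * 1960.4750 * 557.6070 * 9.81 / 1000
F = 300.3 kN


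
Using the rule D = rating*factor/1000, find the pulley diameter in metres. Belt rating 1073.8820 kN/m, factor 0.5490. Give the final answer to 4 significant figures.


D = 1073.8820 * 0.5490 / 1000
D = 0.5896 m


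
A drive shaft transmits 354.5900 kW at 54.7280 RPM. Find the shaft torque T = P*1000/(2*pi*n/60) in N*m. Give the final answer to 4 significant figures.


omega = 2*pi*54.7280/60 = 5.7311 rad/s
T = 354.5900*1000 / 5.7311
T = 61870 N*m


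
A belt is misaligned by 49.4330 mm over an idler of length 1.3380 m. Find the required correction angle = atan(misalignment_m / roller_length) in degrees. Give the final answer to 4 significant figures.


misalign_m = 49.4330 / 1000 = 0.049433 m
angle = atan(0.049433 / 1.3380)
angle = 2.116 deg


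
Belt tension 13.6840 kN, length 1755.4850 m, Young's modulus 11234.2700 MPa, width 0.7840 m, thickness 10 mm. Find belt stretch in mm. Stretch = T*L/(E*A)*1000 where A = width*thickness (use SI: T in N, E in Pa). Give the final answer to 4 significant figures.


A = 0.7840 * 0.01 = 0.00784 m^2
Stretch = 13.6840*1000 * 1755.4850 / (11234.2700e6 * 0.00784) * 1000
Stretch = 272.7 mm


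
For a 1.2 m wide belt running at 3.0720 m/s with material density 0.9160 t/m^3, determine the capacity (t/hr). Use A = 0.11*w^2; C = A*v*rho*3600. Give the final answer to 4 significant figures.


A = 0.11 * 1.2^2 = 0.1584 m^2
C = 0.1584 * 3.0720 * 0.9160 * 3600
C = 1605 t/hr


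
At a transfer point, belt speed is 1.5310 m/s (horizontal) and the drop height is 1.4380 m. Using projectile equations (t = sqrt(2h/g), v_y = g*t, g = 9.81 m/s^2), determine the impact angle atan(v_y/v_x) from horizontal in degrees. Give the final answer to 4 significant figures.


t = sqrt(2*1.4380/9.81) = 0.541452 s
v_y = 9.81 * 0.541452 = 5.31164 m/s
angle = atan(5.31164 / 1.5310) = 73.92 deg


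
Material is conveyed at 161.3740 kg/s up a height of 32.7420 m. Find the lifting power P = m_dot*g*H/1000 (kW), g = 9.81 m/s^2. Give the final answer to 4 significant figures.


P = 161.3740 * 9.81 * 32.7420 / 1000
P = 51.83 kW


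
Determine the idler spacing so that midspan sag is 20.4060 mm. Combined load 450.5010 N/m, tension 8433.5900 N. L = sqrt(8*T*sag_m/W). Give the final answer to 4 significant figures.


sag = 20.4060/1000 = 0.020406 m
L = sqrt(8 * 8433.5900 * 0.020406 / 450.5010)
L = 1.748 m


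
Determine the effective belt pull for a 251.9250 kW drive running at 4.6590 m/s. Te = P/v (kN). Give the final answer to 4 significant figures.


Te = P / v = 251.9250 / 4.6590
Te = 54.07 kN
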